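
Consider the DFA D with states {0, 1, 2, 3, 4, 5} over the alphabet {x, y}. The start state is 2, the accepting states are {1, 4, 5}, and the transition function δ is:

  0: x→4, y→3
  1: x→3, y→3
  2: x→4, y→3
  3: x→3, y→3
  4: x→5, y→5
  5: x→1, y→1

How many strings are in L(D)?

The useful subgraph on states {1, 2, 4, 5} is acyclic, so L(D) is finite; the longest accepting path visits 4 useful states, giving maximum string length 3.
Counting accepting paths from 2 by length: 1 of length 1, 2 of length 2, 4 of length 3. Total 7.

7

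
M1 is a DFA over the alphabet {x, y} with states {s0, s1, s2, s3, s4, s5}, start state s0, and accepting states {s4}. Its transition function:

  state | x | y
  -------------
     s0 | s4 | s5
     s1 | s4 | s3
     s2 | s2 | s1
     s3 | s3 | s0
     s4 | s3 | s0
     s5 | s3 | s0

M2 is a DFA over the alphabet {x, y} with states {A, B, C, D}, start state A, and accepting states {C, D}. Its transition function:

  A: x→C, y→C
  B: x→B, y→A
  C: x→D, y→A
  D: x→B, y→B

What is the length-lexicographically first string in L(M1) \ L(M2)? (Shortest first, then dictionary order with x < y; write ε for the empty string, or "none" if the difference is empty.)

The string xxyx is accepted by M1 but not by M2.
No shorter string lies in the difference, and xxyx is the lexicographically first length-4 string in L(M1) \ L(M2).

xxyx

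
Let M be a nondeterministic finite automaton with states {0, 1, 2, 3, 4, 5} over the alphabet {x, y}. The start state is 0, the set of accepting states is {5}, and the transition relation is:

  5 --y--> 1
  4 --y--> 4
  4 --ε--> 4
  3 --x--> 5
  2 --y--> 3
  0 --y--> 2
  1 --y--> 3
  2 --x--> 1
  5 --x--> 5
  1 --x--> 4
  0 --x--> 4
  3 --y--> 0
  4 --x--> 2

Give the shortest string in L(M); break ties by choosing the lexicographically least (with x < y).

A breadth-first search from 0 reaches an accepting state first via the path 0 → 2 → 3 → 5 on input yyx.
No string of length < 3 is accepted (BFS exhausts all shorter strings without reaching an accepting state), and yyx is the lexicographically least accepting string of length 3.

yyx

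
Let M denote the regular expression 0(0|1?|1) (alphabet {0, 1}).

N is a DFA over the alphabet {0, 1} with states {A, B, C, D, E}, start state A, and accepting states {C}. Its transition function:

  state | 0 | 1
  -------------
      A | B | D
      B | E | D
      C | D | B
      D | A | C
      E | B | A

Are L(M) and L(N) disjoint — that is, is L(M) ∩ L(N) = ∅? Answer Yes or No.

Yes

Converting the expression M to a DFA (subset construction, then merging equivalent states) gives the minimal DFA with states {m0, m1, m2, m3}, start state m0, accepting states {m1, m3} and transitions m0: 0→m1, 1→m2; m1: 0→m3, 1→m3; m2: 0→m2, 1→m2; m3: 0→m2, 1→m2.
Exploring the product automaton M × N from the start pair (m0, A), following both machines on each input symbol, reaches 9 state pairs: (m0, A), (m1, B), (m2, D), (m3, E), (m3, D), (m2, A), (m2, C), (m2, B), (m2, E).
M accepts in {m1, m3} and N accepts in {C}; no reachable pair has both components accepting, so no string drives both machines to acceptance simultaneously and L(M) ∩ L(N) = ∅.
So no string is accepted by both, and the intersection is empty.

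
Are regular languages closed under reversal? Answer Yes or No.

Yes

Reverse every transition of an NFA for L, make the old start state the unique accepting state, and add a fresh start state with ε-moves to the old accepting states; this NFA accepts Lᴿ.
So the regular languages are closed under reversal.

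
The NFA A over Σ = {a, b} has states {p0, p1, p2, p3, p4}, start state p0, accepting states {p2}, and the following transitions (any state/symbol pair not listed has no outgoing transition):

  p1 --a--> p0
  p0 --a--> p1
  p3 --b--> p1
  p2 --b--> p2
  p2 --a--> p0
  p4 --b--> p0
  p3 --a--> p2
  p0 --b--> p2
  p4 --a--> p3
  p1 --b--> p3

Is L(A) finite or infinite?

infinite

State p0 is reachable from the start and can reach an accepting state, and it lies on the cycle p0 → p1 → p0.
Traversing that cycle any number of times yields accepted strings of unbounded length, so the language is infinite.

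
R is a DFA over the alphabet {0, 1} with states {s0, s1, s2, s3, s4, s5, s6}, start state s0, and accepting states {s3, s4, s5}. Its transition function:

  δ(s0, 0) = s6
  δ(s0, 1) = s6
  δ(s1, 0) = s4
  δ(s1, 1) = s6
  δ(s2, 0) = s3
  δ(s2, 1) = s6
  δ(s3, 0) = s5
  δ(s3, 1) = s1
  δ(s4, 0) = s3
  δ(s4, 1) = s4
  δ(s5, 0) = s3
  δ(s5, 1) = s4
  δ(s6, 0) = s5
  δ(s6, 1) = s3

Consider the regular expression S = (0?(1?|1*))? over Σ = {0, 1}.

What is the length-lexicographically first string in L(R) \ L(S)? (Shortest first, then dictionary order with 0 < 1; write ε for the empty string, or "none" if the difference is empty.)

00

The string 00 is accepted by R but not by S.
No shorter string lies in the difference, and 00 is the lexicographically first length-2 string in L(R) \ L(S).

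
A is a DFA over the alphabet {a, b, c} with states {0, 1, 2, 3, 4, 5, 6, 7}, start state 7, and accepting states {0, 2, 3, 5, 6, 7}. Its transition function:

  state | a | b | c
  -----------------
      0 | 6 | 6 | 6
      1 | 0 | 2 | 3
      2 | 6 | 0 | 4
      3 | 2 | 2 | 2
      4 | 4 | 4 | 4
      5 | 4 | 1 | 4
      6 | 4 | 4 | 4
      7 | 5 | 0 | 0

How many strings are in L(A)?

The useful subgraph on states {0, 1, 2, 3, 5, 6, 7} is acyclic, so L(A) is finite; the longest accepting path visits 7 useful states, giving maximum string length 6.
Counting accepting paths from 7 by length: 1 of length 0, 3 of length 1, 6 of length 2, 3 of length 3, 8 of length 4, 9 of length 5, 9 of length 6. Total 39.

39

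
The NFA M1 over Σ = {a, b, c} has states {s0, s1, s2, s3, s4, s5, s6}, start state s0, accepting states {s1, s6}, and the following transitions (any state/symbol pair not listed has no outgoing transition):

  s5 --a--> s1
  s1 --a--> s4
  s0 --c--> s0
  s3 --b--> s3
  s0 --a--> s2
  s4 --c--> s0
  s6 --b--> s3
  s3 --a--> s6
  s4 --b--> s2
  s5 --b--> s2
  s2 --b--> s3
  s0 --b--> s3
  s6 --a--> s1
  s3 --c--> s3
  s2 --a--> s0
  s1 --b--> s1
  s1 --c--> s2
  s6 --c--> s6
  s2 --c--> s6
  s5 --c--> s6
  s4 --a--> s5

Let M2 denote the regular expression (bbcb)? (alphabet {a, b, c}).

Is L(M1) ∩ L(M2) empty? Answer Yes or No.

Yes

Converting the expression M2 to a DFA (subset construction, then merging equivalent states) gives the minimal DFA with states {r0, r1, r2, r3, r4, r5}, start state r0, accepting states {r0, r5} and transitions r0: a→r1, b→r2, c→r1; r1: a→r1, b→r1, c→r1; r2: a→r1, b→r3, c→r1; r3: a→r1, b→r1, c→r4; r4: a→r1, b→r5, c→r1; r5: a→r1, b→r1, c→r1.
Exploring the product automaton M1 × M2 from the start pair (s0, r0), following both machines on each input symbol, reaches 12 state pairs: (s0, r0), (s2, r1), (s3, r2), (s0, r1), (s3, r1), (s6, r1), (s3, r3), (s1, r1), (s3, r4), (s4, r1), (s3, r5), (s5, r1).
M1 accepts in {s1, s6} and M2 accepts in {r0, r5}; no reachable pair has both components accepting, so no string drives both machines to acceptance simultaneously and L(M1) ∩ L(M2) = ∅.
So no string is accepted by both, and the intersection is empty.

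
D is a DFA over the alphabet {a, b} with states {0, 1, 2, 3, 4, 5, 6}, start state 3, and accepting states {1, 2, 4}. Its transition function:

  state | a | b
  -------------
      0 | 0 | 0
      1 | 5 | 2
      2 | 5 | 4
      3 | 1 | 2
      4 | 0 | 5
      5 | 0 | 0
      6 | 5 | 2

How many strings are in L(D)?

5

The useful subgraph on states {1, 2, 3, 4} is acyclic, so L(D) is finite; the longest accepting path visits 4 useful states, giving maximum string length 3.
Counting accepting paths from 3 by length: 2 of length 1, 2 of length 2, 1 of length 3. Total 5.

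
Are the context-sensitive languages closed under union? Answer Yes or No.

A linear-bounded automaton can nondeterministically choose to simulate the LBA for L₁ or the LBA for L₂; equivalently, with disjoint nonterminals, S → S₁ | S₂ added to two noncontracting grammars is still noncontracting.
So the context-sensitive languages are closed under union.

Yes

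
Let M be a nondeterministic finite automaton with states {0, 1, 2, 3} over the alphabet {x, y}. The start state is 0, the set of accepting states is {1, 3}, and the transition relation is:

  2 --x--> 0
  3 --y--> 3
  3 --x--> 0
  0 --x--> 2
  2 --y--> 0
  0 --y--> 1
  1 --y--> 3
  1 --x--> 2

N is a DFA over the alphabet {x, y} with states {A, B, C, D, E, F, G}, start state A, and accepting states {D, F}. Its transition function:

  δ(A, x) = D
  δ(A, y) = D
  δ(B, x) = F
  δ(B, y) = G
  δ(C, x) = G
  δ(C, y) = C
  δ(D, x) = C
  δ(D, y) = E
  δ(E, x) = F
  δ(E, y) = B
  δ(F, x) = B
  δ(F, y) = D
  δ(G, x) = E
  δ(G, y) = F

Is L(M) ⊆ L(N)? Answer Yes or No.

No

The string yy is in L(M) but not in L(N).
So L(M) ⊄ L(N).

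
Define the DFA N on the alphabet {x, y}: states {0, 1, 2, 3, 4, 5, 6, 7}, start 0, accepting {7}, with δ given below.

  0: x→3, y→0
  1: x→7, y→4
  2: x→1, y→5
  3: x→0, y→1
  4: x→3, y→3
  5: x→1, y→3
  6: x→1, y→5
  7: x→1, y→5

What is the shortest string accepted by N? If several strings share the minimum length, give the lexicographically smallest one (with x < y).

A breadth-first search from 0 reaches an accepting state first via the path 0 → 3 → 1 → 7 on input xyx.
No string of length < 3 is accepted (BFS exhausts all shorter strings without reaching an accepting state), and xyx is the lexicographically least accepting string of length 3.

xyx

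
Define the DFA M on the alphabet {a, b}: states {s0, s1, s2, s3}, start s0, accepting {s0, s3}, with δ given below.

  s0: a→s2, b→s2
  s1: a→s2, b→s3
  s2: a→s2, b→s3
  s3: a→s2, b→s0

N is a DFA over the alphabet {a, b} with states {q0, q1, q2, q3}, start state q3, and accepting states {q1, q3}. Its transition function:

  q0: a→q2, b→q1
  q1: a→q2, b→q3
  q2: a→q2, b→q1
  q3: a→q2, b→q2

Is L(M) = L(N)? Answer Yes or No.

Exploring the product automaton M × N from the start pair (s0, q3), following both machines on each input symbol, reaches 3 state pairs: (s0, q3), (s2, q2), (s3, q1).
M accepts in {s0, s3} and N accepts in {q1, q3}. In every reachable pair the two components are either both accepting — (s0, q3), (s3, q1) — or both non-accepting, so no string is accepted by exactly one of the machines: L(M) \ L(N) and L(N) \ L(M) are both empty.
Hence every string is accepted by M iff it is accepted by N, and the two languages coincide.

Yes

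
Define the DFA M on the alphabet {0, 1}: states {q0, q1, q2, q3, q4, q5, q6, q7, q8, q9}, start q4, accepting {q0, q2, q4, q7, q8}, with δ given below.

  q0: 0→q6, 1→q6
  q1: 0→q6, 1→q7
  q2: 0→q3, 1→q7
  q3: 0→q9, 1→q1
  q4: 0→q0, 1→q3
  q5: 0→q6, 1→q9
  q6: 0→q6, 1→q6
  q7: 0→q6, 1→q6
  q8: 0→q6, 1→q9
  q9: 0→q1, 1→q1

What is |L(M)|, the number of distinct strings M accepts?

The useful subgraph on states {q0, q1, q3, q4, q7, q9} is acyclic, so L(M) is finite; the longest accepting path visits 5 useful states, giving maximum string length 4.
Counting accepting paths from q4 by length: 1 of length 0, 1 of length 1, 1 of length 3, 2 of length 4. Total 5.

5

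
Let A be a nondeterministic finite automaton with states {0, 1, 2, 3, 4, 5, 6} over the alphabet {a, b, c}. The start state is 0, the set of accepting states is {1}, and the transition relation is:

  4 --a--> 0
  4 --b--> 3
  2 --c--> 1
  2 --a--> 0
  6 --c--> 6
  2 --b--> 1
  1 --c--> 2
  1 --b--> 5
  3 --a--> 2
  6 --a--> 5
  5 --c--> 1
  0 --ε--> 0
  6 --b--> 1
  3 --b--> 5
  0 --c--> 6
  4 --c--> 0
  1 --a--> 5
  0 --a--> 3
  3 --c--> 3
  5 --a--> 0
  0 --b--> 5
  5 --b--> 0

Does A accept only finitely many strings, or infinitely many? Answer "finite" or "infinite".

infinite

State 0 is reachable from the start and can reach an accepting state, and it lies on the cycle 0 → 3 → 2 → 0.
Traversing that cycle any number of times yields accepted strings of unbounded length, so the language is infinite.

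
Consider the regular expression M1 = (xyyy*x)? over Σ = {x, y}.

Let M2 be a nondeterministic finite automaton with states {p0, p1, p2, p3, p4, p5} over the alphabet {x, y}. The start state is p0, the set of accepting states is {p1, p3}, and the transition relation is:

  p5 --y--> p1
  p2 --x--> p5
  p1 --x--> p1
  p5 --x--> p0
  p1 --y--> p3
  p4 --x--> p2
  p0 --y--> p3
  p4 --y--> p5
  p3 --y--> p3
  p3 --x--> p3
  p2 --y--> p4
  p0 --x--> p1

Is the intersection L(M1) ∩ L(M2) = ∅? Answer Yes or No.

The string xyyx is accepted by both M1 and M2.
Hence L(M1) ∩ L(M2) ≠ ∅.

No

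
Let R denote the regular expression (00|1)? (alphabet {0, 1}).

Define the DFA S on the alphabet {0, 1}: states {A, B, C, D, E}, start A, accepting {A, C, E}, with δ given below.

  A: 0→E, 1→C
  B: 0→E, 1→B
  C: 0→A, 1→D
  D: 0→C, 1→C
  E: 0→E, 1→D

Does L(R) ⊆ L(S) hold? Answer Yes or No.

Converting the expression R to a DFA (subset construction, then merging equivalent states) gives the minimal DFA with states {r0, r1, r2, r3}, start state r0, accepting states {r0, r2} and transitions r0: 0→r1, 1→r2; r1: 0→r2, 1→r3; r2: 0→r3, 1→r3; r3: 0→r3, 1→r3.
Exploring the product automaton R × S from the start pair (r0, A), following both machines on each input symbol, reaches 8 state pairs: (r0, A), (r1, E), (r2, C), (r2, E), (r3, D), (r3, A), (r3, E), (r3, C).
R accepts in {r0, r2} and S accepts in {A, C, E}. The reachable pairs whose R-component is accepting are (r0, A), (r2, C), (r2, E); in each of them the S-component is accepting too, so the product for L(R) \ L(S) (R-component accepting, S-component rejecting) has no reachable accepting pair and the difference is empty.
Hence every string in L(R) is also in L(S).

Yes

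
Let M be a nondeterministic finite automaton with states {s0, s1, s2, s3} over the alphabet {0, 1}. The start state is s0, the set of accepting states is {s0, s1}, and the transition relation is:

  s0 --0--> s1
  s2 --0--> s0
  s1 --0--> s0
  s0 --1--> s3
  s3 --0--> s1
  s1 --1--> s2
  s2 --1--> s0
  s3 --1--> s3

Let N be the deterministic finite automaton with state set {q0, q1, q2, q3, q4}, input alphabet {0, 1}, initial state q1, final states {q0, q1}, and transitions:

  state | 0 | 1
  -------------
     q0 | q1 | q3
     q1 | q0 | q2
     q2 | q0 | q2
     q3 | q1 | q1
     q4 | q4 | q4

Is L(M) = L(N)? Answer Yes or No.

Yes

Exploring the product automaton M × N from the start pair (s0, q1), following both machines on each input symbol, reaches 4 state pairs: (s0, q1), (s1, q0), (s3, q2), (s2, q3).
M accepts in {s0, s1} and N accepts in {q0, q1}. In every reachable pair the two components are either both accepting — (s0, q1), (s1, q0) — or both non-accepting, so no string is accepted by exactly one of the machines: L(M) \ L(N) and L(N) \ L(M) are both empty.
Hence every string is accepted by M iff it is accepted by N, and the two languages coincide.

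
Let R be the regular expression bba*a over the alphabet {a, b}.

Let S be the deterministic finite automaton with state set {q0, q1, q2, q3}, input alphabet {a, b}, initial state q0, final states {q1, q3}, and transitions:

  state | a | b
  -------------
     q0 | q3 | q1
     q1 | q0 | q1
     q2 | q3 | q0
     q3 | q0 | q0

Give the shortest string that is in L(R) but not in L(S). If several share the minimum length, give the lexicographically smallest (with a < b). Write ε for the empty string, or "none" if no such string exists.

bba

The string bba is accepted by R but not by S.
No shorter string lies in the difference, and bba is the lexicographically first length-3 string in L(R) \ L(S).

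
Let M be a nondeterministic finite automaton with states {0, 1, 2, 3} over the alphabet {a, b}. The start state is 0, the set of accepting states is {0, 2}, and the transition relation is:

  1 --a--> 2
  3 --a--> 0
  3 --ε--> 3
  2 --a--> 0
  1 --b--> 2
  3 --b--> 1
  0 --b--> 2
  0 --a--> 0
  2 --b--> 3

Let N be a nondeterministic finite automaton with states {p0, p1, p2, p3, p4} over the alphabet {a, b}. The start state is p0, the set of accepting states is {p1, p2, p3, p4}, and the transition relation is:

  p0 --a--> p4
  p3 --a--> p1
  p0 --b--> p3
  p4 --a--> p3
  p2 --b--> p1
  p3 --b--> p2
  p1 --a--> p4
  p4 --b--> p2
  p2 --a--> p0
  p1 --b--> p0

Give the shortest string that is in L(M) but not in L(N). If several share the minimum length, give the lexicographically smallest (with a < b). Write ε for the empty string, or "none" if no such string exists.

The empty string ε is accepted by M but not by N.
Since ε is the unique shortest string, it is the required witness.

ε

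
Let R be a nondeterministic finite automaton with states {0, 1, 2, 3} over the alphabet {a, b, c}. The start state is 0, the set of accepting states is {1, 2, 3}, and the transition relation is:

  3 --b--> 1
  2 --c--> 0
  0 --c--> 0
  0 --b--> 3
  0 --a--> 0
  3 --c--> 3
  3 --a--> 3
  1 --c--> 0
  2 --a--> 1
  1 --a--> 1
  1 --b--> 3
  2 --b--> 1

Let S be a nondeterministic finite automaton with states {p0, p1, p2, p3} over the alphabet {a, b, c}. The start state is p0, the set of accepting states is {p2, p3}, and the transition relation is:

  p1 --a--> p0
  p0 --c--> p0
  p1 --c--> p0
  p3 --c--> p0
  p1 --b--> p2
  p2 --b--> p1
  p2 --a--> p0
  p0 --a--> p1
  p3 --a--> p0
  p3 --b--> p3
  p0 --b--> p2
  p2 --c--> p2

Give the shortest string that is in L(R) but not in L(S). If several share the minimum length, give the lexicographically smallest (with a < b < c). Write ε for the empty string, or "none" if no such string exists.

ba

The string ba is accepted by R but not by S.
No shorter string lies in the difference, and ba is the lexicographically first length-2 string in L(R) \ L(S).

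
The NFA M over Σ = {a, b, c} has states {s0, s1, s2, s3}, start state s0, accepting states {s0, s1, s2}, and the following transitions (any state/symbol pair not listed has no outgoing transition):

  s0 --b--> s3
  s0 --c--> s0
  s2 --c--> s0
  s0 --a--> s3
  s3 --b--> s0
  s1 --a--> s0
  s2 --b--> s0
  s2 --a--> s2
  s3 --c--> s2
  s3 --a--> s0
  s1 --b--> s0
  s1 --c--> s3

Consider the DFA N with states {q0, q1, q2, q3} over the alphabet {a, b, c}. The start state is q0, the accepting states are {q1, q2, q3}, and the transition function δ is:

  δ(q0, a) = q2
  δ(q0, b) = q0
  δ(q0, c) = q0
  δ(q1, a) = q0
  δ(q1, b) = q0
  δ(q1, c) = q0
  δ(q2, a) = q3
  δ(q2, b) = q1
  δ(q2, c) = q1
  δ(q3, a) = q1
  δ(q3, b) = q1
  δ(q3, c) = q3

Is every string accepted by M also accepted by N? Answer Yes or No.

The empty string ε is in L(M) but not in L(N).
So L(M) ⊄ L(N).

No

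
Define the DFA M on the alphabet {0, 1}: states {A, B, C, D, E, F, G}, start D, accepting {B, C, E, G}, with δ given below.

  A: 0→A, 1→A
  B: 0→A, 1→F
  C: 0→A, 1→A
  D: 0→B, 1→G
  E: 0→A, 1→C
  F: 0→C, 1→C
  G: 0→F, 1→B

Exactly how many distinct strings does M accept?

The useful subgraph on states {B, C, D, F, G} is acyclic, so L(M) is finite; the longest accepting path visits 5 useful states, giving maximum string length 4.
Counting accepting paths from D by length: 2 of length 1, 1 of length 2, 4 of length 3, 2 of length 4. Total 9.

9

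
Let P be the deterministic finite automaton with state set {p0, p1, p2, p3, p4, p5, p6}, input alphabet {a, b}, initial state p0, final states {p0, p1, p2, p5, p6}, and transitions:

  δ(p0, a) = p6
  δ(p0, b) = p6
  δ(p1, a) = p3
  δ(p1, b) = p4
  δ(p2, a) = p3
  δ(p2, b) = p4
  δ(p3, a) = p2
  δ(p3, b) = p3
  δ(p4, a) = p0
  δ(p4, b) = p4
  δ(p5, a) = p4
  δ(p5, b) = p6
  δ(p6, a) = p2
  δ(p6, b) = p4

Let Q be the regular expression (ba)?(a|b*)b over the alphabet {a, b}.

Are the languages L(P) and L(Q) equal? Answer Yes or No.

No

The empty string ε is accepted by P but rejected by Q.
So L(P) ≠ L(Q).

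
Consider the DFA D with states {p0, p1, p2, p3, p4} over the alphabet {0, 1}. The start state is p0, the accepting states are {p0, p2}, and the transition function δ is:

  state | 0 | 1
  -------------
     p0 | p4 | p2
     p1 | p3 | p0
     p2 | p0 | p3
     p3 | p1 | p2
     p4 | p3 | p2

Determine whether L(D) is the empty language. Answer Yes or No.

No

The empty string ε is accepted: the run p0 ends in the accepting state p0.
Since at least one string is accepted, L(D) is not empty.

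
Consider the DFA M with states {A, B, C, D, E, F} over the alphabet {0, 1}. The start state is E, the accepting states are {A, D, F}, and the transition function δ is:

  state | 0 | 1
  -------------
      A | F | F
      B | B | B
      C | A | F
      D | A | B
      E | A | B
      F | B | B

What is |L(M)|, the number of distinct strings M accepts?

3

The useful subgraph on states {A, E, F} is acyclic, so L(M) is finite; the longest accepting path visits 3 useful states, giving maximum string length 2.
Counting accepting paths from E by length: 1 of length 1, 2 of length 2. Total 3.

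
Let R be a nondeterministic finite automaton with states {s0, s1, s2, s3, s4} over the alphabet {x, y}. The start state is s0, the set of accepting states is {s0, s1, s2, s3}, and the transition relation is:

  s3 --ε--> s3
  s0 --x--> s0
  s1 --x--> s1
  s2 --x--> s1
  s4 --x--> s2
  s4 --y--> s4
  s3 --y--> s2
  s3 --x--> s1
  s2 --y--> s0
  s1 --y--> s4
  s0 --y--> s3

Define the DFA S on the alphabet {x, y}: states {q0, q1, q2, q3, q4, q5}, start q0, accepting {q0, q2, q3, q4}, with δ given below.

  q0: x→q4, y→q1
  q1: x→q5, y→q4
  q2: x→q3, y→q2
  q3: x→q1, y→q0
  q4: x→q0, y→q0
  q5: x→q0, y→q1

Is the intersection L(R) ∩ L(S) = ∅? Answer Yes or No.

The empty string ε is accepted by both R and S.
Hence L(R) ∩ L(S) ≠ ∅.

No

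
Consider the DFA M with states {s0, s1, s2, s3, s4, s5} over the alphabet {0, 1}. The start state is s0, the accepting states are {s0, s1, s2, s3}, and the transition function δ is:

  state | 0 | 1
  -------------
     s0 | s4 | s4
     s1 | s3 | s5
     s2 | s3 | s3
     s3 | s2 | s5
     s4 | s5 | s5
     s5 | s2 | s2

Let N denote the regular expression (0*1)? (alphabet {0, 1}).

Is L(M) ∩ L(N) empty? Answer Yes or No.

No

The empty string ε is accepted by both M and N.
Hence L(M) ∩ L(N) ≠ ∅.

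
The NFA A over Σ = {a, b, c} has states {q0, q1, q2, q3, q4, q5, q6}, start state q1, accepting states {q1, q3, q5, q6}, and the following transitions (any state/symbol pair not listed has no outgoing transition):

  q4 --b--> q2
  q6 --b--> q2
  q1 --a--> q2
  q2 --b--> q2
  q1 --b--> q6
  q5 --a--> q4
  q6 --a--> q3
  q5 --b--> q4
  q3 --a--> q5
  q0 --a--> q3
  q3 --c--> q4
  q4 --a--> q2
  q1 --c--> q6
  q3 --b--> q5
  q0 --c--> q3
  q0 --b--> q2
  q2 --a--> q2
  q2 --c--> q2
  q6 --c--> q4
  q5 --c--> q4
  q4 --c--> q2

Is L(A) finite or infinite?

The useful states (reachable from q1 and able to reach an accepting state) are {q1, q3, q5, q6}.
Restricted to these states the transition graph has no cycle, so every accepting path has bounded length and L is finite.

finite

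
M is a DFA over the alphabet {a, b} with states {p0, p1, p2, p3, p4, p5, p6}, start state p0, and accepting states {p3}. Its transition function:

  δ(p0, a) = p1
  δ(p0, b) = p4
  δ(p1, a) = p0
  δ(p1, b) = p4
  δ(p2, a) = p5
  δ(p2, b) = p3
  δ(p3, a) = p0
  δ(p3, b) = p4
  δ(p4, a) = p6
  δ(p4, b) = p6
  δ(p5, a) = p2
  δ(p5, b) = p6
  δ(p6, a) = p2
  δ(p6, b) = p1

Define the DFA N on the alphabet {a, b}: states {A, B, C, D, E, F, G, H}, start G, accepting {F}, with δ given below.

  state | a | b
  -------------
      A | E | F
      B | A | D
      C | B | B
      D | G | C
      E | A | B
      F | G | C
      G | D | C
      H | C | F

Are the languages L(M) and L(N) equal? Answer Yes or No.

Yes

Exploring the product automaton M × N from the start pair (p0, G), following both machines on each input symbol, reaches 7 state pairs: (p0, G), (p1, D), (p4, C), (p6, B), (p2, A), (p5, E), (p3, F).
M accepts in {p3} and N accepts in {F}. In every reachable pair the two components are either both accepting — (p3, F) — or both non-accepting, so no string is accepted by exactly one of the machines: L(M) \ L(N) and L(N) \ L(M) are both empty.
Hence every string is accepted by M iff it is accepted by N, and the two languages coincide.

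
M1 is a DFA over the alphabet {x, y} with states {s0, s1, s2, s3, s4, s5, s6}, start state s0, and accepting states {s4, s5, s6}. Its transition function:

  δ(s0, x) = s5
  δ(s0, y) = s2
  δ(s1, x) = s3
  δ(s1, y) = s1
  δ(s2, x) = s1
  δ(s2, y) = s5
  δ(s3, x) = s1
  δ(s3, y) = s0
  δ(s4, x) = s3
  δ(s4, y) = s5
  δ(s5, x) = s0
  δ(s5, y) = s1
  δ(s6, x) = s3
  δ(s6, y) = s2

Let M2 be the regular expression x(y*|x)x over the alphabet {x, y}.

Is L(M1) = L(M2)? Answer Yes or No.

No

The string x is accepted by M1 but rejected by M2.
So L(M1) ≠ L(M2).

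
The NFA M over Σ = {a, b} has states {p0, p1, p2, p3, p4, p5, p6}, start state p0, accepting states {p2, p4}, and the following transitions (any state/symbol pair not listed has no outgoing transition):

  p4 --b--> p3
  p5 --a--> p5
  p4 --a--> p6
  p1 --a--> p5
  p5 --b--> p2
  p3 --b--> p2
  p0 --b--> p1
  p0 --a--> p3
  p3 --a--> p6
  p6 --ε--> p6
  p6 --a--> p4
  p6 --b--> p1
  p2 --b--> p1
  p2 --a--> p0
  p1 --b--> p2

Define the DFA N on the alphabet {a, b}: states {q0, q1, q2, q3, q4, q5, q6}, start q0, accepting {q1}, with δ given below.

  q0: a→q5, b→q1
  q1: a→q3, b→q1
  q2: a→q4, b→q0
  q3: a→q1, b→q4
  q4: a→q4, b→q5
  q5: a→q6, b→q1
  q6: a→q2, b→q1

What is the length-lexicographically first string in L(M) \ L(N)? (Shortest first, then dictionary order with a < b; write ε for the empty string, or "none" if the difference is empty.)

The string aaa is accepted by M but not by N.
No shorter string lies in the difference, and aaa is the lexicographically first length-3 string in L(M) \ L(N).

aaa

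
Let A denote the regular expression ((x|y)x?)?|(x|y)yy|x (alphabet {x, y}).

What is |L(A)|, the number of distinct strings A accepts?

7

The expression has no Kleene star, so L(A) is finite. Expanding the alternatives gives {ε, x, y, xx, yx, xyy, yyy}.
That is 1 of length 0, 2 of length 1, 2 of length 2, 2 of length 3: 7 strings in all.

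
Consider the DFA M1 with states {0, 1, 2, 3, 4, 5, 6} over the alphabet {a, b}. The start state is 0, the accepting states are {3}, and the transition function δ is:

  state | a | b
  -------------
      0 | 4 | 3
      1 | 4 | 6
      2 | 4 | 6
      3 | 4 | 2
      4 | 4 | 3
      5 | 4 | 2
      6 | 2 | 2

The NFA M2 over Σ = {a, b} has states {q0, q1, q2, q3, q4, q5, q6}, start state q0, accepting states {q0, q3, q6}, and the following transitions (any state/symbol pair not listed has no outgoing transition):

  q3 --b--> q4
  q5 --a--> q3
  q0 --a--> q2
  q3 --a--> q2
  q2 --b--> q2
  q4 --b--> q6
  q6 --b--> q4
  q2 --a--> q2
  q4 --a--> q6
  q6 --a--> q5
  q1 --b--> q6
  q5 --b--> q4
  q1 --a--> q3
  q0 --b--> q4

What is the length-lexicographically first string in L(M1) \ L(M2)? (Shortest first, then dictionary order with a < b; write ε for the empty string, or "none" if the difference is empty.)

b

The string b is accepted by M1 but not by M2.
No shorter string lies in the difference, and b is the lexicographically first length-1 string in L(M1) \ L(M2).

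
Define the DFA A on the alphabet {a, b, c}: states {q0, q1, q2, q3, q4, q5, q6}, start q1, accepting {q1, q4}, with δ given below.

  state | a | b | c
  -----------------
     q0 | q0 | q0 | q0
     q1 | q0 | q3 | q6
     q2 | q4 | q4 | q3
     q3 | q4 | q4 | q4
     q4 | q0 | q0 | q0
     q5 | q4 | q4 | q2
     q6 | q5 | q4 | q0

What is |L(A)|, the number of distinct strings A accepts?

12

The useful subgraph on states {q1, q2, q3, q4, q5, q6} is acyclic, so L(A) is finite; the longest accepting path visits 6 useful states, giving maximum string length 5.
Counting accepting paths from q1 by length: 1 of length 0, 4 of length 2, 2 of length 3, 2 of length 4, 3 of length 5. Total 12.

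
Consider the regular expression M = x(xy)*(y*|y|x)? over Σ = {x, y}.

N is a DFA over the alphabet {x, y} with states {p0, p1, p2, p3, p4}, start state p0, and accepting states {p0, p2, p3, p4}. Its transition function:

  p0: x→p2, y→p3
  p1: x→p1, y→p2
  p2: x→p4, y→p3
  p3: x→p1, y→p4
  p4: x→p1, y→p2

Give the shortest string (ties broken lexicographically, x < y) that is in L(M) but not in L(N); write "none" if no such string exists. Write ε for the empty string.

none

Converting the expression M to a DFA (subset construction, then merging equivalent states) gives the minimal DFA with states {m0, m1, m2, m3, m4}, start state m0, accepting states {m1, m3, m4} and transitions m0: x→m1, y→m2; m1: x→m3, y→m4; m2: x→m2, y→m2; m3: x→m2, y→m1; m4: x→m2, y→m4.
Exploring the product automaton M × N from the start pair (m0, p0), following both machines on each input symbol, reaches 10 state pairs: (m0, p0), (m1, p2), (m2, p3), (m3, p4), (m4, p3), (m2, p1), (m2, p4), (m4, p4), (m2, p2), (m4, p2).
M accepts in {m1, m3, m4} and N accepts in {p0, p2, p3, p4}. The reachable pairs whose M-component is accepting are (m1, p2), (m3, p4), (m4, p3), (m4, p4), (m4, p2); in each of them the N-component is accepting too, so the product for L(M) \ L(N) (M-component accepting, N-component rejecting) has no reachable accepting pair and the difference is empty.
So every string accepted by M is also accepted by N: L(M) \ L(N) = ∅ and there is no such string.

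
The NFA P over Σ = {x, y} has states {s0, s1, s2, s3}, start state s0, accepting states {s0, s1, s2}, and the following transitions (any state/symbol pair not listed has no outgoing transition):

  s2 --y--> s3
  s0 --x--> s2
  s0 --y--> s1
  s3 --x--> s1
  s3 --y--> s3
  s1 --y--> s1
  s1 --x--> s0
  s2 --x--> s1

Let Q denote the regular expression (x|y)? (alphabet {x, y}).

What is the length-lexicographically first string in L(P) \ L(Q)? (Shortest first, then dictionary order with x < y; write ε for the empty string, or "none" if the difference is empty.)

xx

The string xx is accepted by P but not by Q.
No shorter string lies in the difference, and xx is the lexicographically first length-2 string in L(P) \ L(Q).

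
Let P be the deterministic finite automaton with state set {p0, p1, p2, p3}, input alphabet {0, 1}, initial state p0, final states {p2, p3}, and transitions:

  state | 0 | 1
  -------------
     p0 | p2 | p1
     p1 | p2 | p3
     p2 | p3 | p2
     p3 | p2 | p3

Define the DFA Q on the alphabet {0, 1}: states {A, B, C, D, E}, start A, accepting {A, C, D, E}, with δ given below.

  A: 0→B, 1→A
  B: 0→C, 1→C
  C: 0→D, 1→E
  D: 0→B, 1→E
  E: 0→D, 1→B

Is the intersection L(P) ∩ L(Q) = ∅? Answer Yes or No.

The string 00 is accepted by both P and Q.
Hence L(P) ∩ L(Q) ≠ ∅.

No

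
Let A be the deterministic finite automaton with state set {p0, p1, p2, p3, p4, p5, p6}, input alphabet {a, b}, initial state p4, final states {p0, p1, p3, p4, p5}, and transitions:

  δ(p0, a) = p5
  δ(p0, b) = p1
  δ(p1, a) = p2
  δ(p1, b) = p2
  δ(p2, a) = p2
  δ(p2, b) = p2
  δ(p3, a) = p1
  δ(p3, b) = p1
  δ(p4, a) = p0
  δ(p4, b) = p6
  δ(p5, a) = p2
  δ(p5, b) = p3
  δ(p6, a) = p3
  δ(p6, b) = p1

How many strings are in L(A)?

The useful subgraph on states {p0, p1, p3, p4, p5, p6} is acyclic, so L(A) is finite; the longest accepting path visits 5 useful states, giving maximum string length 4.
Counting accepting paths from p4 by length: 1 of length 0, 1 of length 1, 4 of length 2, 3 of length 3, 2 of length 4. Total 11.

11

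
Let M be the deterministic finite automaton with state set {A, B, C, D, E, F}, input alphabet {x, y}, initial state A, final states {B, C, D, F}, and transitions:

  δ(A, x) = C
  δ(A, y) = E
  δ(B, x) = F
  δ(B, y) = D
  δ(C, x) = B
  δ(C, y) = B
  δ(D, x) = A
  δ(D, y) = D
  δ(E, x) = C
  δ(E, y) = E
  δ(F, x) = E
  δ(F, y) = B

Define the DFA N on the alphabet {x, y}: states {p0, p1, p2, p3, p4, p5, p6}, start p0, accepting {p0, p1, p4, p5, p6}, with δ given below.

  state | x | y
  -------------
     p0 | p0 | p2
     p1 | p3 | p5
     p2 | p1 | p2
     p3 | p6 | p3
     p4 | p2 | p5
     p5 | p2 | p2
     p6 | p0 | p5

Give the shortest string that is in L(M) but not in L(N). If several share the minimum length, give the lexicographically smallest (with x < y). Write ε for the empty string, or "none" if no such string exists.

The string xy is accepted by M but not by N.
No shorter string lies in the difference, and xy is the lexicographically first length-2 string in L(M) \ L(N).

xy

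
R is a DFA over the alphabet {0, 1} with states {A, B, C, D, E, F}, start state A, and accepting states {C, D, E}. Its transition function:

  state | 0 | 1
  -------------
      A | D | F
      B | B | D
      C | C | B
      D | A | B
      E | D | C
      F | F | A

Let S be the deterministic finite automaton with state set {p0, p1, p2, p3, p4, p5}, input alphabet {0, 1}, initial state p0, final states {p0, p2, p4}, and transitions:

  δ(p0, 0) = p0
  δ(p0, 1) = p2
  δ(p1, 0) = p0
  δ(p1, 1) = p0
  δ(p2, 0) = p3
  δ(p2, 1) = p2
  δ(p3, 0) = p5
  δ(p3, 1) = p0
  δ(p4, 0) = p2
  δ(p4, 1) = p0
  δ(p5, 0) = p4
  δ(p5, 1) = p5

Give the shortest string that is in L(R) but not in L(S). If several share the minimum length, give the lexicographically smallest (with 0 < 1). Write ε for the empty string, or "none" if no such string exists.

110

The string 110 is accepted by R but not by S.
No shorter string lies in the difference, and 110 is the lexicographically first length-3 string in L(R) \ L(S).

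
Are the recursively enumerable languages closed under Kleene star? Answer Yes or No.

Dovetail over all factorisations of the input into blocks and all step bounds, running the recogniser for L on every block of a factorisation; accept if some factorisation has all of its blocks accepted.
So the recursively enumerable languages are closed under Kleene star.

Yes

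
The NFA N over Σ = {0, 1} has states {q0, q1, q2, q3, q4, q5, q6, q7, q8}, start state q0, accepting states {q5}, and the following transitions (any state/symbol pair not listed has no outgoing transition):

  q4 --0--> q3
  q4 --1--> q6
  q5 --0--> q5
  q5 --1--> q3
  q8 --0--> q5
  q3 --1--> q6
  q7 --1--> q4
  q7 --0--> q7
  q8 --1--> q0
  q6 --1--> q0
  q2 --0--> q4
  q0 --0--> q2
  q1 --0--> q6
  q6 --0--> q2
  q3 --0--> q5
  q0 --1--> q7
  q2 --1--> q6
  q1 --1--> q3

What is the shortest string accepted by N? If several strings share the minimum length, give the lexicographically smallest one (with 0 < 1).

0000

A breadth-first search from q0 reaches an accepting state first via the path q0 → q2 → q4 → q3 → q5 on input 0000.
No string of length < 4 is accepted (BFS exhausts all shorter strings without reaching an accepting state), and 0000 is the lexicographically least accepting string of length 4.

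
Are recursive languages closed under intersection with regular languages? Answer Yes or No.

A regular language is decidable (simulate its DFA), so run that check and the decider for L and accept iff both accept; everything halts.
So the recursive languages are closed under intersection with a regular language.

Yes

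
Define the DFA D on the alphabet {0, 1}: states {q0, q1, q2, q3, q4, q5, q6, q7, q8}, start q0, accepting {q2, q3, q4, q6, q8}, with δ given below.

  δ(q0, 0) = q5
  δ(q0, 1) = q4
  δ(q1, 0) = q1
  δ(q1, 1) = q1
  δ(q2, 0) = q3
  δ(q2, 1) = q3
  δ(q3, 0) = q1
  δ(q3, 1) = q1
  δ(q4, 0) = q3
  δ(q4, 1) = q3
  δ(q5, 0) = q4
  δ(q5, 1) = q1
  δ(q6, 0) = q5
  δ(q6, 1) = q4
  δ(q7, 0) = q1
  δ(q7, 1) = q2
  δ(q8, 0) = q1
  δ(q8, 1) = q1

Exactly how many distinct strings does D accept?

The useful subgraph on states {q0, q3, q4, q5} is acyclic, so L(D) is finite; the longest accepting path visits 4 useful states, giving maximum string length 3.
Counting accepting paths from q0 by length: 1 of length 1, 3 of length 2, 2 of length 3. Total 6.

6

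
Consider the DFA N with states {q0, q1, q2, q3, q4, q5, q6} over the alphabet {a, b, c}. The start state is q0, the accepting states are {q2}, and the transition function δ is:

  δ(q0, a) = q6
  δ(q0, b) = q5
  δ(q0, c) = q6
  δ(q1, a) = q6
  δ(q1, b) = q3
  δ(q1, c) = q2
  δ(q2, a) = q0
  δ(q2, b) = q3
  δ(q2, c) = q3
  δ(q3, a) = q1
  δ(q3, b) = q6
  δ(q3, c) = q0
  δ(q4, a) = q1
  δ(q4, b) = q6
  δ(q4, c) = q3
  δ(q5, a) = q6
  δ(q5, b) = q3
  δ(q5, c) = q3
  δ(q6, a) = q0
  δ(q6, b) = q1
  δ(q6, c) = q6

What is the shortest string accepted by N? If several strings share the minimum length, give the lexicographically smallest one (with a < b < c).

A breadth-first search from q0 reaches an accepting state first via the path q0 → q6 → q1 → q2 on input abc.
No string of length < 3 is accepted (BFS exhausts all shorter strings without reaching an accepting state), and abc is the lexicographically least accepting string of length 3.

abc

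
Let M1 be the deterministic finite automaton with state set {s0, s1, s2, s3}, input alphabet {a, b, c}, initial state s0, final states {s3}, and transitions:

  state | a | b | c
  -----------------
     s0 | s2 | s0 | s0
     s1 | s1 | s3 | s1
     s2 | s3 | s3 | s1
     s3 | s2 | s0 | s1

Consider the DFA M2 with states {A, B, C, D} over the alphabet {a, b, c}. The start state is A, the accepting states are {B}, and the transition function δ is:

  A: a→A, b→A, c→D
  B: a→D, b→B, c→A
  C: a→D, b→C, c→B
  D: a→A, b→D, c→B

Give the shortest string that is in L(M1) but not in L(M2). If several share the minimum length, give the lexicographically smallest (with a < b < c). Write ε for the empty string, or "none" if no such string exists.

aa

The string aa is accepted by M1 but not by M2.
No shorter string lies in the difference, and aa is the lexicographically first length-2 string in L(M1) \ L(M2).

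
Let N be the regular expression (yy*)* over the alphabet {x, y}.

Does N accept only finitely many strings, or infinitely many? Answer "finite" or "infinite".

The expression contains a Kleene star applied to a subexpression that matches at least one nonempty string, so it matches strings of unbounded length.
Hence L(N) is infinite.

infinite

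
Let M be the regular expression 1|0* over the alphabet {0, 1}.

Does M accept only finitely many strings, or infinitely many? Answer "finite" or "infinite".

The expression contains a Kleene star applied to a subexpression that matches at least one nonempty string, so it matches strings of unbounded length.
Hence L(M) is infinite.

infinite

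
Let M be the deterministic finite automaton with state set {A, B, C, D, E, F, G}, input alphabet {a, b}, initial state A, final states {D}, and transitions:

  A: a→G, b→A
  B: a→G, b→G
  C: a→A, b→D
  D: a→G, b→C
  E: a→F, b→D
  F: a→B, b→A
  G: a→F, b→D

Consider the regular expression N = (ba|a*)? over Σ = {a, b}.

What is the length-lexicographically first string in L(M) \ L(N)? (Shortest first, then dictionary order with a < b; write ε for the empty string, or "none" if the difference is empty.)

The string ab is accepted by M but not by N.
No shorter string lies in the difference, and ab is the lexicographically first length-2 string in L(M) \ L(N).

ab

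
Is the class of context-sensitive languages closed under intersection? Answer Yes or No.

Yes

An LBA keeps a copy of the input on a second track, runs the LBA for L₁, and if that accepts restores the input and runs the LBA for L₂; linear space suffices, so L₁ ∩ L₂ is context-sensitive.
So the context-sensitive languages are closed under intersection.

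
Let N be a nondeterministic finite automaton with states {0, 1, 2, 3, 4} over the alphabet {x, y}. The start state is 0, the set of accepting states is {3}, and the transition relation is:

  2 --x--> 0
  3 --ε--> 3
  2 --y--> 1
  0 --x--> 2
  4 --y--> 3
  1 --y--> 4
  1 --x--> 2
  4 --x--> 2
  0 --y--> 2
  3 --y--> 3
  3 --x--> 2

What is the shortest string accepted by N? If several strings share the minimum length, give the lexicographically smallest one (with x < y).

xyyy

A breadth-first search from 0 reaches an accepting state first via the path 0 → 2 → 1 → 4 → 3 on input xyyy.
No string of length < 4 is accepted (BFS exhausts all shorter strings without reaching an accepting state), and xyyy is the lexicographically least accepting string of length 4.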